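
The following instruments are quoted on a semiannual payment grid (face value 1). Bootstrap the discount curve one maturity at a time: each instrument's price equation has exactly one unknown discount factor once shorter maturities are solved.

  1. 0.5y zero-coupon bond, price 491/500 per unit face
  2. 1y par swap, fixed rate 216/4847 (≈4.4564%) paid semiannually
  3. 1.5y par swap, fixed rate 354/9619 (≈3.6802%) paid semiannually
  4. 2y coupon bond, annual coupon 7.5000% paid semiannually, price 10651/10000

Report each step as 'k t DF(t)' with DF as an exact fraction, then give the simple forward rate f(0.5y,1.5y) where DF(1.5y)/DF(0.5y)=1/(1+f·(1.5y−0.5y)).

1 1/2 491/500
2 1 598/625
3 3/2 9469/10000
4 2 9223/10000
f(0.5y,1.5y) = ((491/500)/(9469/10000) − 1)/(1) = 351/9469 ≈ 3.7068%

step 1 [0.5y] zero: DF = P = 491/500 ≈ 0.982000
step 2 [1y] swap r/2=108/4847: DF=(1 − 108/4847·(0.982000))/(1+108/4847) = 598/625 ≈ 0.956800
step 3 [1.5y] swap r/2=177/9619: DF=(1 − 177/9619·(0.982000+0.956800))/(1+177/9619) = 9469/10000 ≈ 0.946900
step 4 [2y] bond c/2=3/80: DF=(10651/10000 − 3/80·(0.982000+0.956800+0.946900))/(1+3/80) = 9223/10000 ≈ 0.922300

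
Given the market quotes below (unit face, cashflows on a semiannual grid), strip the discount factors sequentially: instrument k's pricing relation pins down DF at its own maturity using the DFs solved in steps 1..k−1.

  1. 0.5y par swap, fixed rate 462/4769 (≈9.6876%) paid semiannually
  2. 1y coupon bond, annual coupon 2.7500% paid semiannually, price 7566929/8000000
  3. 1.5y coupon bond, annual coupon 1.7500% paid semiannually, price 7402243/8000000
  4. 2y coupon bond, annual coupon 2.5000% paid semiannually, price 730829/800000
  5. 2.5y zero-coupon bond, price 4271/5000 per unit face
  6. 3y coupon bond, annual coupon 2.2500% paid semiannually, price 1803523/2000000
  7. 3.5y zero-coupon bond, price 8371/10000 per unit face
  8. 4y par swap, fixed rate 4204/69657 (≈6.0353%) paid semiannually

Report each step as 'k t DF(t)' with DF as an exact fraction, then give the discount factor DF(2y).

1 1/2 4769/5000
2 1 9201/10000
3 3/2 901/1000
4 2 217/250
5 5/2 4271/5000
6 3 8417/10000
7 7/2 8371/10000
8 4 3949/5000
DF(2y) = 217/250 ≈ 0.868000

step 1 [0.5y] swap r/2=231/4769: DF=(1 − 231/4769·(0))/(1+231/4769) = 4769/5000 ≈ 0.953800
step 2 [1y] bond c/2=11/800: DF=(7566929/8000000 − 11/800·(0.953800))/(1+11/800) = 9201/10000 ≈ 0.920100
step 3 [1.5y] bond c/2=7/800: DF=(7402243/8000000 − 7/800·(0.953800+0.920100))/(1+7/800) = 901/1000 ≈ 0.901000
step 4 [2y] bond c/2=1/80: DF=(730829/800000 − 1/80·(0.953800+0.920100+0.901000))/(1+1/80) = 217/250 ≈ 0.868000
step 5 [2.5y] zero: DF = P = 4271/5000 ≈ 0.854200
step 6 [3y] bond c/2=9/800: DF=(1803523/2000000 − 9/800·(0.953800+0.920100+0.901000+0.868000+0.854200))/(1+9/800) = 8417/10000 ≈ 0.841700
step 7 [3.5y] zero: DF = P = 8371/10000 ≈ 0.837100
step 8 [4y] swap r/2=2102/69657: DF=(1 − 2102/69657·(0.953800+0.920100+0.901000+0.868000+0.854200+0.841700+0.837100))/(1+2102/69657) = 3949/5000 ≈ 0.789800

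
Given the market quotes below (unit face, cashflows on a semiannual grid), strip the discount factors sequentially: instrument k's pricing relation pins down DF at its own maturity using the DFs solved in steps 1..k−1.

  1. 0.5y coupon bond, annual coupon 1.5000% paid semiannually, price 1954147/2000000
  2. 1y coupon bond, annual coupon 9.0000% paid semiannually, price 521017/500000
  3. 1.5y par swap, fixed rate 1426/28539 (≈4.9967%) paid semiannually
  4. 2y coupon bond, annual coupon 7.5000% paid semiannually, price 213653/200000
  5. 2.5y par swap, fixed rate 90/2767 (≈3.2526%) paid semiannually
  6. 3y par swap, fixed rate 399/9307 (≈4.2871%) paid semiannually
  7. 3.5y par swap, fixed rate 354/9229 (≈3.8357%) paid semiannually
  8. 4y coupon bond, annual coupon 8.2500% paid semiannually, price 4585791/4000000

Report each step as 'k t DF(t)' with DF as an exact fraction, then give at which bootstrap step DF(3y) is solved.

step 1 [0.5y] bond c/2=3/400: DF=(1954147/2000000 − 3/400·(0))/(1+3/400) = 4849/5000 ≈ 0.969800
step 2 [1y] bond c/2=9/200: DF=(521017/500000 − 9/200·(0.969800))/(1+9/200) = 4777/5000 ≈ 0.955400
step 3 [1.5y] swap r/2=713/28539: DF=(1 − 713/28539·(0.969800+0.955400))/(1+713/28539) = 9287/10000 ≈ 0.928700
step 4 [2y] bond c/2=3/80: DF=(213653/200000 − 3/80·(0.969800+0.955400+0.928700))/(1+3/80) = 1853/2000 ≈ 0.926500
step 5 [2.5y] swap r/2=45/2767: DF=(1 − 45/2767·(0.969800+0.955400+0.928700+0.926500))/(1+45/2767) = 1847/2000 ≈ 0.923500
step 6 [3y] swap r/2=399/18614: DF=(1 − 399/18614·(0.969800+0.955400+0.928700+0.926500+0.923500))/(1+399/18614) = 8803/10000 ≈ 0.880300
step 7 [3.5y] swap r/2=177/9229: DF=(1 − 177/9229·(0.969800+0.955400+0.928700+0.926500+0.923500+0.880300))/(1+177/9229) = 8761/10000 ≈ 0.876100
step 8 [4y] bond c/2=33/800: DF=(4585791/4000000 − 33/800·(0.969800+0.955400+0.928700+0.926500+0.923500+0.880300+0.876100))/(1+33/800) = 8451/10000 ≈ 0.845100

1 1/2 4849/5000
2 1 4777/5000
3 3/2 9287/10000
4 2 1853/2000
5 5/2 1847/2000
6 3 8803/10000
7 7/2 8761/10000
8 4 8451/10000
DF(3y) is solved at step 6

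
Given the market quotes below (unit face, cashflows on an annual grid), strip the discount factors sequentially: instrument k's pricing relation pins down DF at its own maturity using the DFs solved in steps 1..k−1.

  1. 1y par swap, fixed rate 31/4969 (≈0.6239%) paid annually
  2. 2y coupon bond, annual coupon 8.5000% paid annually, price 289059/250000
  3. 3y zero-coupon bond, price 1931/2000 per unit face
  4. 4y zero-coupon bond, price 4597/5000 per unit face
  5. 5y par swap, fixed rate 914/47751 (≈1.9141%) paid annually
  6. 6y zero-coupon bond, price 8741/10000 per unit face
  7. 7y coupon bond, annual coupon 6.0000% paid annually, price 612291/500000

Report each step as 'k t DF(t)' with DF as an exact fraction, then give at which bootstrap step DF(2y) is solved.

1 1 4969/5000
2 2 4939/5000
3 3 1931/2000
4 4 4597/5000
5 5 4543/5000
6 6 8741/10000
7 7 1671/2000
DF(2y) is solved at step 2

step 1 [1y] swap r/1=31/4969: DF=(1 − 31/4969·(0))/(1+31/4969) = 4969/5000 ≈ 0.993800
step 2 [2y] bond c/1=17/200: DF=(289059/250000 − 17/200·(0.993800))/(1+17/200) = 4939/5000 ≈ 0.987800
step 3 [3y] zero: DF = P = 1931/2000 ≈ 0.965500
step 4 [4y] zero: DF = P = 4597/5000 ≈ 0.919400
step 5 [5y] swap r/1=914/47751: DF=(1 − 914/47751·(0.993800+0.987800+0.965500+0.919400))/(1+914/47751) = 4543/5000 ≈ 0.908600
step 6 [6y] zero: DF = P = 8741/10000 ≈ 0.874100
step 7 [7y] bond c/1=3/50: DF=(612291/500000 − 3/50·(0.993800+0.987800+0.965500+0.919400+0.908600+0.874100))/(1+3/50) = 1671/2000 ≈ 0.835500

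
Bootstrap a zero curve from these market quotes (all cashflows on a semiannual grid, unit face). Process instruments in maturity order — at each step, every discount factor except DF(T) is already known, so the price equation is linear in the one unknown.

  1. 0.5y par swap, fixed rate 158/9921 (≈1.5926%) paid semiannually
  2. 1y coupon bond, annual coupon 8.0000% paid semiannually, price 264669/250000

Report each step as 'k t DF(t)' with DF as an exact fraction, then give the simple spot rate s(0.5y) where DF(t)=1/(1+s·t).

step 1 [0.5y] swap r/2=79/9921: DF=(1 − 79/9921·(0))/(1+79/9921) = 9921/10000 ≈ 0.992100
step 2 [1y] bond c/2=1/25: DF=(264669/250000 − 1/25·(0.992100))/(1+1/25) = 4899/5000 ≈ 0.979800

1 1/2 9921/10000
2 1 4899/5000
s(0.5y) = (1/(9921/10000) − 1)/(1/2) = 158/9921 ≈ 1.5926%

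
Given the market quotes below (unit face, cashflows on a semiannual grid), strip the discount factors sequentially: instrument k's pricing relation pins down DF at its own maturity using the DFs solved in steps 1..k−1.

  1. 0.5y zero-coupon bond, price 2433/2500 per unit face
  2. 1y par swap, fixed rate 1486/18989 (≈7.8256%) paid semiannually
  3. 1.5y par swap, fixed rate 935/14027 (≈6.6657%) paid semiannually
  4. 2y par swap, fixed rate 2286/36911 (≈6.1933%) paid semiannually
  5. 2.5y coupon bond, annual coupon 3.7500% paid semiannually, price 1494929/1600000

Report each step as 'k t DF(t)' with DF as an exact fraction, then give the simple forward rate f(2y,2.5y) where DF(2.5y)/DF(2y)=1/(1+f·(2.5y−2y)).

1 1/2 2433/2500
2 1 9257/10000
3 3/2 1813/2000
4 2 8857/10000
5 5/2 2123/2500
f(2y,2.5y) = ((8857/10000)/(2123/2500) − 1)/(1/2) = 365/4246 ≈ 8.5963%

step 1 [0.5y] zero: DF = P = 2433/2500 ≈ 0.973200
step 2 [1y] swap r/2=743/18989: DF=(1 − 743/18989·(0.973200))/(1+743/18989) = 9257/10000 ≈ 0.925700
step 3 [1.5y] swap r/2=935/28054: DF=(1 − 935/28054·(0.973200+0.925700))/(1+935/28054) = 1813/2000 ≈ 0.906500
step 4 [2y] swap r/2=1143/36911: DF=(1 − 1143/36911·(0.973200+0.925700+0.906500))/(1+1143/36911) = 8857/10000 ≈ 0.885700
step 5 [2.5y] bond c/2=3/160: DF=(1494929/1600000 − 3/160·(0.973200+0.925700+0.906500+0.885700))/(1+3/160) = 2123/2500 ≈ 0.849200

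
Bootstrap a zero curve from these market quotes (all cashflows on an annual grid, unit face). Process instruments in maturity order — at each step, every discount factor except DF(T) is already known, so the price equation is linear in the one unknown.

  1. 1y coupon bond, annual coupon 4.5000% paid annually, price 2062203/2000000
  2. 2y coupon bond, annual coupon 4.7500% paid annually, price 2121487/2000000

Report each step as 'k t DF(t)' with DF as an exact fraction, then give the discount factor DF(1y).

1 1 9867/10000
2 2 9679/10000
DF(1y) = 9867/10000 ≈ 0.986700

step 1 [1y] bond c/1=9/200: DF=(2062203/2000000 − 9/200·(0))/(1+9/200) = 9867/10000 ≈ 0.986700
step 2 [2y] bond c/1=19/400: DF=(2121487/2000000 − 19/400·(0.986700))/(1+19/400) = 9679/10000 ≈ 0.967900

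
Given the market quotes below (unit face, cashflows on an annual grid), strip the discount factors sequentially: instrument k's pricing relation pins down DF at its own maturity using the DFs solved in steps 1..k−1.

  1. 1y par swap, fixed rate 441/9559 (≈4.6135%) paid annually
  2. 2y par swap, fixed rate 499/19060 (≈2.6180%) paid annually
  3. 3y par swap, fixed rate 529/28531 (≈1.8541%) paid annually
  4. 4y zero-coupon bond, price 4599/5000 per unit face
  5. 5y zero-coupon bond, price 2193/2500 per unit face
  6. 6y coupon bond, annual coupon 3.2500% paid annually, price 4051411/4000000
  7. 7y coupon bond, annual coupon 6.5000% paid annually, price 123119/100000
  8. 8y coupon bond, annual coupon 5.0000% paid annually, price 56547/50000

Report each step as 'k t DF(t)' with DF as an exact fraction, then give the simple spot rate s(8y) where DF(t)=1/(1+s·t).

step 1 [1y] swap r/1=441/9559: DF=(1 − 441/9559·(0))/(1+441/9559) = 9559/10000 ≈ 0.955900
step 2 [2y] swap r/1=499/19060: DF=(1 − 499/19060·(0.955900))/(1+499/19060) = 9501/10000 ≈ 0.950100
step 3 [3y] swap r/1=529/28531: DF=(1 − 529/28531·(0.955900+0.950100))/(1+529/28531) = 9471/10000 ≈ 0.947100
step 4 [4y] zero: DF = P = 4599/5000 ≈ 0.919800
step 5 [5y] zero: DF = P = 2193/2500 ≈ 0.877200
step 6 [6y] bond c/1=13/400: DF=(4051411/4000000 − 13/400·(0.955900+0.950100+0.947100+0.919800+0.877200))/(1+13/400) = 4173/5000 ≈ 0.834600
step 7 [7y] bond c/1=13/200: DF=(123119/100000 − 13/200·(0.955900+0.950100+0.947100+0.919800+0.877200+0.834600))/(1+13/200) = 8213/10000 ≈ 0.821300
step 8 [8y] bond c/1=1/20: DF=(56547/50000 − 1/20·(0.955900+0.950100+0.947100+0.919800+0.877200+0.834600+0.821300))/(1+1/20) = 971/1250 ≈ 0.776800

1 1 9559/10000
2 2 9501/10000
3 3 9471/10000
4 4 4599/5000
5 5 2193/2500
6 6 4173/5000
7 7 8213/10000
8 8 971/1250
s(8y) = (1/(971/1250) − 1)/(8) = 279/7768 ≈ 3.5917%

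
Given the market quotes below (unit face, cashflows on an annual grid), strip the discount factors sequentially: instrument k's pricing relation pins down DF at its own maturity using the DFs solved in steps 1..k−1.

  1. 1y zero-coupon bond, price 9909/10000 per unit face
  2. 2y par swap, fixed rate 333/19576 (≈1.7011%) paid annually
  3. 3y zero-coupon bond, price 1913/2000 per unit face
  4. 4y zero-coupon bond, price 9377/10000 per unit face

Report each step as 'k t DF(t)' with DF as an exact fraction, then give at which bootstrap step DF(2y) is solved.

step 1 [1y] zero: DF = P = 9909/10000 ≈ 0.990900
step 2 [2y] swap r/1=333/19576: DF=(1 − 333/19576·(0.990900))/(1+333/19576) = 9667/10000 ≈ 0.966700
step 3 [3y] zero: DF = P = 1913/2000 ≈ 0.956500
step 4 [4y] zero: DF = P = 9377/10000 ≈ 0.937700

1 1 9909/10000
2 2 9667/10000
3 3 1913/2000
4 4 9377/10000
DF(2y) is solved at step 2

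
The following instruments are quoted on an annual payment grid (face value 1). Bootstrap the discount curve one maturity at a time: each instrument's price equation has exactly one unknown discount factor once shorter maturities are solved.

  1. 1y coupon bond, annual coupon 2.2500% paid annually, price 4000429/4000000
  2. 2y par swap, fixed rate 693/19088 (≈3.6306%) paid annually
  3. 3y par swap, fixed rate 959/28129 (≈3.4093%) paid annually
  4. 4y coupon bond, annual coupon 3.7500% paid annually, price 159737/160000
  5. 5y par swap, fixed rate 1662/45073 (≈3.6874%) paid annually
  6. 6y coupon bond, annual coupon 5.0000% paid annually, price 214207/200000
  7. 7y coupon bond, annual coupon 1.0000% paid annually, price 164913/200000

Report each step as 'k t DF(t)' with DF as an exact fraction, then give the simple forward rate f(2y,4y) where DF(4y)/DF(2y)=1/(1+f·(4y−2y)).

1 1 9781/10000
2 2 9307/10000
3 3 9041/10000
4 4 4303/5000
5 5 4169/5000
6 6 4027/5000
7 7 3819/5000
f(2y,4y) = ((9307/10000)/(4303/5000) − 1)/(2) = 701/17212 ≈ 4.0727%

step 1 [1y] bond c/1=9/400: DF=(4000429/4000000 − 9/400·(0))/(1+9/400) = 9781/10000 ≈ 0.978100
step 2 [2y] swap r/1=693/19088: DF=(1 − 693/19088·(0.978100))/(1+693/19088) = 9307/10000 ≈ 0.930700
step 3 [3y] swap r/1=959/28129: DF=(1 − 959/28129·(0.978100+0.930700))/(1+959/28129) = 9041/10000 ≈ 0.904100
step 4 [4y] bond c/1=3/80: DF=(159737/160000 − 3/80·(0.978100+0.930700+0.904100))/(1+3/80) = 4303/5000 ≈ 0.860600
step 5 [5y] swap r/1=1662/45073: DF=(1 − 1662/45073·(0.978100+0.930700+0.904100+0.860600))/(1+1662/45073) = 4169/5000 ≈ 0.833800
step 6 [6y] bond c/1=1/20: DF=(214207/200000 − 1/20·(0.978100+0.930700+0.904100+0.860600+0.833800))/(1+1/20) = 4027/5000 ≈ 0.805400
step 7 [7y] bond c/1=1/100: DF=(164913/200000 − 1/100·(0.978100+0.930700+0.904100+0.860600+0.833800+0.805400))/(1+1/100) = 3819/5000 ≈ 0.763800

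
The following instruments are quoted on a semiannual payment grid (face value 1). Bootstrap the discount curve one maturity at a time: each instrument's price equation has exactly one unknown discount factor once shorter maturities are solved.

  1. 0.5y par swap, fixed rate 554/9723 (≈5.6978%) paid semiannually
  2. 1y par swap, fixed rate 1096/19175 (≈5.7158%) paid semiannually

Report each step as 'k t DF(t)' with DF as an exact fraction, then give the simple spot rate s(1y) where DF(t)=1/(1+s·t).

1 1/2 9723/10000
2 1 2363/2500
s(1y) = (1/(2363/2500) − 1)/(1) = 137/2363 ≈ 5.7977%

step 1 [0.5y] swap r/2=277/9723: DF=(1 − 277/9723·(0))/(1+277/9723) = 9723/10000 ≈ 0.972300
step 2 [1y] swap r/2=548/19175: DF=(1 − 548/19175·(0.972300))/(1+548/19175) = 2363/2500 ≈ 0.945200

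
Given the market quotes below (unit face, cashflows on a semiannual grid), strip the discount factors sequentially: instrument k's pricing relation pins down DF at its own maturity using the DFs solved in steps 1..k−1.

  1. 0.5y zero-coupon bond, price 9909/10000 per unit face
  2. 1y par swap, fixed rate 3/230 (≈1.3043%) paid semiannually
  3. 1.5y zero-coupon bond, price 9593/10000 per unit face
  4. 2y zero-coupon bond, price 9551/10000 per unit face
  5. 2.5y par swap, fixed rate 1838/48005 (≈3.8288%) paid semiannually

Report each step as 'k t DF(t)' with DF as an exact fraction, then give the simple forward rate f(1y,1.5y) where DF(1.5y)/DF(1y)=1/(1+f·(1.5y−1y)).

1 1/2 9909/10000
2 1 9871/10000
3 3/2 9593/10000
4 2 9551/10000
5 5/2 9081/10000
f(1y,1.5y) = ((9871/10000)/(9593/10000) − 1)/(1/2) = 556/9593 ≈ 5.7959%

step 1 [0.5y] zero: DF = P = 9909/10000 ≈ 0.990900
step 2 [1y] swap r/2=3/460: DF=(1 − 3/460·(0.990900))/(1+3/460) = 9871/10000 ≈ 0.987100
step 3 [1.5y] zero: DF = P = 9593/10000 ≈ 0.959300
step 4 [2y] zero: DF = P = 9551/10000 ≈ 0.955100
step 5 [2.5y] swap r/2=919/48005: DF=(1 − 919/48005·(0.990900+0.987100+0.959300+0.955100))/(1+919/48005) = 9081/10000 ≈ 0.908100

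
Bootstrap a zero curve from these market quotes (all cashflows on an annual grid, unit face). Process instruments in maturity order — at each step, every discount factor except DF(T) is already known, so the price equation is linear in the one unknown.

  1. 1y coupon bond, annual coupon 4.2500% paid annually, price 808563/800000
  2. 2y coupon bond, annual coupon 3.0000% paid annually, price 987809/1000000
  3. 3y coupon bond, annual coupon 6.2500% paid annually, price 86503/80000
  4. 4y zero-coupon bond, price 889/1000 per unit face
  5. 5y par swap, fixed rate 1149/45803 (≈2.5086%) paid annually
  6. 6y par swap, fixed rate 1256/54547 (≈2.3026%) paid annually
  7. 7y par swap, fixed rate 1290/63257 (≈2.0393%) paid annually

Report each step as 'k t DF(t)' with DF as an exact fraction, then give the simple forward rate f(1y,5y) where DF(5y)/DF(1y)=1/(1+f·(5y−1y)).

1 1 1939/2000
2 2 2327/2500
3 3 9059/10000
4 4 889/1000
5 5 8851/10000
6 6 1093/1250
7 7 871/1000
f(1y,5y) = ((1939/2000)/(8851/10000) − 1)/(4) = 211/8851 ≈ 2.3839%

step 1 [1y] bond c/1=17/400: DF=(808563/800000 − 17/400·(0))/(1+17/400) = 1939/2000 ≈ 0.969500
step 2 [2y] bond c/1=3/100: DF=(987809/1000000 − 3/100·(0.969500))/(1+3/100) = 2327/2500 ≈ 0.930800
step 3 [3y] bond c/1=1/16: DF=(86503/80000 − 1/16·(0.969500+0.930800))/(1+1/16) = 9059/10000 ≈ 0.905900
step 4 [4y] zero: DF = P = 889/1000 ≈ 0.889000
step 5 [5y] swap r/1=1149/45803: DF=(1 − 1149/45803·(0.969500+0.930800+0.905900+0.889000))/(1+1149/45803) = 8851/10000 ≈ 0.885100
step 6 [6y] swap r/1=1256/54547: DF=(1 − 1256/54547·(0.969500+0.930800+0.905900+0.889000+0.885100))/(1+1256/54547) = 1093/1250 ≈ 0.874400
step 7 [7y] swap r/1=1290/63257: DF=(1 − 1290/63257·(0.969500+0.930800+0.905900+0.889000+0.885100+0.874400))/(1+1290/63257) = 871/1000 ≈ 0.871000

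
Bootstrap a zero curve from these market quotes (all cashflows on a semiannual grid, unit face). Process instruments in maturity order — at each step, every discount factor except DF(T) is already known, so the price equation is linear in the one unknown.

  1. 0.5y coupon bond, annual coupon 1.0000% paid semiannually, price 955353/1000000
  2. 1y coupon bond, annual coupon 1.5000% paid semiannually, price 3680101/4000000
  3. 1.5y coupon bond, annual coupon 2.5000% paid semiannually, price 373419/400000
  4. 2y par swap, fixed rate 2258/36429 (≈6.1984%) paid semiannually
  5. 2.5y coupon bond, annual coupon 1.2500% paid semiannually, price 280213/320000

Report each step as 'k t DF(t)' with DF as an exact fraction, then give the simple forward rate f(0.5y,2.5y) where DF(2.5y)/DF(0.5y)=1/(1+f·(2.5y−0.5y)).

1 1/2 4753/5000
2 1 9061/10000
3 3/2 8991/10000
4 2 8871/10000
5 5/2 2119/2500
f(0.5y,2.5y) = ((4753/5000)/(2119/2500) − 1)/(2) = 515/8476 ≈ 6.0760%

step 1 [0.5y] bond c/2=1/200: DF=(955353/1000000 − 1/200·(0))/(1+1/200) = 4753/5000 ≈ 0.950600
step 2 [1y] bond c/2=3/400: DF=(3680101/4000000 − 3/400·(0.950600))/(1+3/400) = 9061/10000 ≈ 0.906100
step 3 [1.5y] bond c/2=1/80: DF=(373419/400000 − 1/80·(0.950600+0.906100))/(1+1/80) = 8991/10000 ≈ 0.899100
step 4 [2y] swap r/2=1129/36429: DF=(1 − 1129/36429·(0.950600+0.906100+0.899100))/(1+1129/36429) = 8871/10000 ≈ 0.887100
step 5 [2.5y] bond c/2=1/160: DF=(280213/320000 − 1/160·(0.950600+0.906100+0.899100+0.887100))/(1+1/160) = 2119/2500 ≈ 0.847600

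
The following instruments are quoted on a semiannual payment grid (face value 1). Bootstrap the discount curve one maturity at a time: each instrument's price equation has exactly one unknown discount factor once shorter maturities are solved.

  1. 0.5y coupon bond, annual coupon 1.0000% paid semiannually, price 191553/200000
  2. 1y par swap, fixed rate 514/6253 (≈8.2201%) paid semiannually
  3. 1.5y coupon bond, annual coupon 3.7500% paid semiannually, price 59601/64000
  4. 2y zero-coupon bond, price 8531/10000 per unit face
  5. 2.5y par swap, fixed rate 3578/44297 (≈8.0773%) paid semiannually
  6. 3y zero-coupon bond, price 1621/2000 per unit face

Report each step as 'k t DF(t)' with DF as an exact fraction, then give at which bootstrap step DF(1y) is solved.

step 1 [0.5y] bond c/2=1/200: DF=(191553/200000 − 1/200·(0))/(1+1/200) = 953/1000 ≈ 0.953000
step 2 [1y] swap r/2=257/6253: DF=(1 − 257/6253·(0.953000))/(1+257/6253) = 9229/10000 ≈ 0.922900
step 3 [1.5y] bond c/2=3/160: DF=(59601/64000 − 3/160·(0.953000+0.922900))/(1+3/160) = 2199/2500 ≈ 0.879600
step 4 [2y] zero: DF = P = 8531/10000 ≈ 0.853100
step 5 [2.5y] swap r/2=1789/44297: DF=(1 − 1789/44297·(0.953000+0.922900+0.879600+0.853100))/(1+1789/44297) = 8211/10000 ≈ 0.821100
step 6 [3y] zero: DF = P = 1621/2000 ≈ 0.810500

1 1/2 953/1000
2 1 9229/10000
3 3/2 2199/2500
4 2 8531/10000
5 5/2 8211/10000
6 3 1621/2000
DF(1y) is solved at step 2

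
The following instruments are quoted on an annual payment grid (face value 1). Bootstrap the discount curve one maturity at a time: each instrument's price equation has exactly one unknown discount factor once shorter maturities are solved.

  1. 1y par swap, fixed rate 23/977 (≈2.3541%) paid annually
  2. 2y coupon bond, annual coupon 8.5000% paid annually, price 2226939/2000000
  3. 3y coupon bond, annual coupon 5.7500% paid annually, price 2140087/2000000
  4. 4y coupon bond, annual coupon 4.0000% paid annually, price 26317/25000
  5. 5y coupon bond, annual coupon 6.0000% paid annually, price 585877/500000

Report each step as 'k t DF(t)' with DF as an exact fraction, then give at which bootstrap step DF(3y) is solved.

1 1 977/1000
2 2 9497/10000
3 3 9071/10000
4 4 1129/1250
5 5 8939/10000
DF(3y) is solved at step 3

step 1 [1y] swap r/1=23/977: DF=(1 − 23/977·(0))/(1+23/977) = 977/1000 ≈ 0.977000
step 2 [2y] bond c/1=17/200: DF=(2226939/2000000 − 17/200·(0.977000))/(1+17/200) = 9497/10000 ≈ 0.949700
step 3 [3y] bond c/1=23/400: DF=(2140087/2000000 − 23/400·(0.977000+0.949700))/(1+23/400) = 9071/10000 ≈ 0.907100
step 4 [4y] bond c/1=1/25: DF=(26317/25000 − 1/25·(0.977000+0.949700+0.907100))/(1+1/25) = 1129/1250 ≈ 0.903200
step 5 [5y] bond c/1=3/50: DF=(585877/500000 − 3/50·(0.977000+0.949700+0.907100+0.903200))/(1+3/50) = 8939/10000 ≈ 0.893900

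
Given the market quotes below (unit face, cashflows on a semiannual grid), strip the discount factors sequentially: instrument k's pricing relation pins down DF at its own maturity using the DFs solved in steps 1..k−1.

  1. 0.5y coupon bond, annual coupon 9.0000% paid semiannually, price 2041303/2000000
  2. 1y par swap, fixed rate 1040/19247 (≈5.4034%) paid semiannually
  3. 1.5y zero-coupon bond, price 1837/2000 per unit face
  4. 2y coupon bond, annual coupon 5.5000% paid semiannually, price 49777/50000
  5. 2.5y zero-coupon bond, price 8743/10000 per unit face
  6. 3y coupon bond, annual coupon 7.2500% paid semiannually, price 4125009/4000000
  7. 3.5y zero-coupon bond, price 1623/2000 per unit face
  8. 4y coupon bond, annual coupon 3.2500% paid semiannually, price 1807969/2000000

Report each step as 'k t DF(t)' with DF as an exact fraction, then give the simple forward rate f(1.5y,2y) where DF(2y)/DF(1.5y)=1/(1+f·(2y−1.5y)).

1 1/2 9767/10000
2 1 237/250
3 3/2 1837/2000
4 2 558/625
5 5/2 8743/10000
6 3 8339/10000
7 7/2 1623/2000
8 4 1579/2000
f(1.5y,2y) = ((1837/2000)/(558/625) − 1)/(1/2) = 257/4464 ≈ 5.7572%

step 1 [0.5y] bond c/2=9/200: DF=(2041303/2000000 − 9/200·(0))/(1+9/200) = 9767/10000 ≈ 0.976700
step 2 [1y] swap r/2=520/19247: DF=(1 − 520/19247·(0.976700))/(1+520/19247) = 237/250 ≈ 0.948000
step 3 [1.5y] zero: DF = P = 1837/2000 ≈ 0.918500
step 4 [2y] bond c/2=11/400: DF=(49777/50000 − 11/400·(0.976700+0.948000+0.918500))/(1+11/400) = 558/625 ≈ 0.892800
step 5 [2.5y] zero: DF = P = 8743/10000 ≈ 0.874300
step 6 [3y] bond c/2=29/800: DF=(4125009/4000000 − 29/800·(0.976700+0.948000+0.918500+0.892800+0.874300))/(1+29/800) = 8339/10000 ≈ 0.833900
step 7 [3.5y] zero: DF = P = 1623/2000 ≈ 0.811500
step 8 [4y] bond c/2=13/800: DF=(1807969/2000000 − 13/800·(0.976700+0.948000+0.918500+0.892800+0.874300+0.833900+0.811500))/(1+13/800) = 1579/2000 ≈ 0.789500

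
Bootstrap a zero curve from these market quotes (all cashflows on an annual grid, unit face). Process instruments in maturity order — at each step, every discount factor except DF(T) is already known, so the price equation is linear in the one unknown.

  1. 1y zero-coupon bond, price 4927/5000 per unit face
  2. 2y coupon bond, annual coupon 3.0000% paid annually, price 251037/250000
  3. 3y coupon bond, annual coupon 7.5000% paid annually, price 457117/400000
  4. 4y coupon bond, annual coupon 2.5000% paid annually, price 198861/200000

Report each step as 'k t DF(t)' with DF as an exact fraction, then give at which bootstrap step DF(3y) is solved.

1 1 4927/5000
2 2 4731/5000
3 3 9283/10000
4 4 9003/10000
DF(3y) is solved at step 3

step 1 [1y] zero: DF = P = 4927/5000 ≈ 0.985400
step 2 [2y] bond c/1=3/100: DF=(251037/250000 − 3/100·(0.985400))/(1+3/100) = 4731/5000 ≈ 0.946200
step 3 [3y] bond c/1=3/40: DF=(457117/400000 − 3/40·(0.985400+0.946200))/(1+3/40) = 9283/10000 ≈ 0.928300
step 4 [4y] bond c/1=1/40: DF=(198861/200000 − 1/40·(0.985400+0.946200+0.928300))/(1+1/40) = 9003/10000 ≈ 0.900300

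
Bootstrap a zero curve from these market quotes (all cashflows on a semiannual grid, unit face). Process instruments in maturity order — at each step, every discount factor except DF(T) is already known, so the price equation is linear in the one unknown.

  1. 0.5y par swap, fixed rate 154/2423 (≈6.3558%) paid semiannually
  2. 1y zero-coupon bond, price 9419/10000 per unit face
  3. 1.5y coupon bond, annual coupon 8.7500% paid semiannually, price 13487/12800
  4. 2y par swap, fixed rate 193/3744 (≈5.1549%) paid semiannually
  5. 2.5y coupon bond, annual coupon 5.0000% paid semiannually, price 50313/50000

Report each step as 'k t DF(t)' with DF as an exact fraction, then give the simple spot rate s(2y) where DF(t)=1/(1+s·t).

1 1/2 2423/2500
2 1 9419/10000
3 3/2 4647/5000
4 2 1807/2000
5 5/2 1113/1250
s(2y) = (1/(1807/2000) − 1)/(2) = 193/3614 ≈ 5.3403%

step 1 [0.5y] swap r/2=77/2423: DF=(1 − 77/2423·(0))/(1+77/2423) = 2423/2500 ≈ 0.969200
step 2 [1y] zero: DF = P = 9419/10000 ≈ 0.941900
step 3 [1.5y] bond c/2=7/160: DF=(13487/12800 − 7/160·(0.969200+0.941900))/(1+7/160) = 4647/5000 ≈ 0.929400
step 4 [2y] swap r/2=193/7488: DF=(1 − 193/7488·(0.969200+0.941900+0.929400))/(1+193/7488) = 1807/2000 ≈ 0.903500
step 5 [2.5y] bond c/2=1/40: DF=(50313/50000 − 1/40·(0.969200+0.941900+0.929400+0.903500))/(1+1/40) = 1113/1250 ≈ 0.890400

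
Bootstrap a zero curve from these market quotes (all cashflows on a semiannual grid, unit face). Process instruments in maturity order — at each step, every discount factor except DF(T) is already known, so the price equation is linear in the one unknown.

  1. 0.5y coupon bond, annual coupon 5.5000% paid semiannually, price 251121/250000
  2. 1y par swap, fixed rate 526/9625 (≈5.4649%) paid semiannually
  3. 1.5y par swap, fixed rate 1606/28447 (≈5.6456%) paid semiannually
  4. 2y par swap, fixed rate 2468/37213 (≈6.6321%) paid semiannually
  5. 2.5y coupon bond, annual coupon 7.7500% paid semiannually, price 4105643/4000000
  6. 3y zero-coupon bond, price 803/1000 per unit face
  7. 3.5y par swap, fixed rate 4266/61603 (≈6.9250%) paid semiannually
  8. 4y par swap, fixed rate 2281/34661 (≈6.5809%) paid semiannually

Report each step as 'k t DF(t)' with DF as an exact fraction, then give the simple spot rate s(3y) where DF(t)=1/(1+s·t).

step 1 [0.5y] bond c/2=11/400: DF=(251121/250000 − 11/400·(0))/(1+11/400) = 611/625 ≈ 0.977600
step 2 [1y] swap r/2=263/9625: DF=(1 − 263/9625·(0.977600))/(1+263/9625) = 4737/5000 ≈ 0.947400
step 3 [1.5y] swap r/2=803/28447: DF=(1 − 803/28447·(0.977600+0.947400))/(1+803/28447) = 9197/10000 ≈ 0.919700
step 4 [2y] swap r/2=1234/37213: DF=(1 − 1234/37213·(0.977600+0.947400+0.919700))/(1+1234/37213) = 4383/5000 ≈ 0.876600
step 5 [2.5y] bond c/2=31/800: DF=(4105643/4000000 − 31/800·(0.977600+0.947400+0.919700+0.876600))/(1+31/800) = 8493/10000 ≈ 0.849300
step 6 [3y] zero: DF = P = 803/1000 ≈ 0.803000
step 7 [3.5y] swap r/2=2133/61603: DF=(1 − 2133/61603·(0.977600+0.947400+0.919700+0.876600+0.849300+0.803000))/(1+2133/61603) = 7867/10000 ≈ 0.786700
step 8 [4y] swap r/2=2281/69322: DF=(1 − 2281/69322·(0.977600+0.947400+0.919700+0.876600+0.849300+0.803000+0.786700))/(1+2281/69322) = 7719/10000 ≈ 0.771900

1 1/2 611/625
2 1 4737/5000
3 3/2 9197/10000
4 2 4383/5000
5 5/2 8493/10000
6 3 803/1000
7 7/2 7867/10000
8 4 7719/10000
s(3y) = (1/(803/1000) − 1)/(3) = 197/2409 ≈ 8.1777%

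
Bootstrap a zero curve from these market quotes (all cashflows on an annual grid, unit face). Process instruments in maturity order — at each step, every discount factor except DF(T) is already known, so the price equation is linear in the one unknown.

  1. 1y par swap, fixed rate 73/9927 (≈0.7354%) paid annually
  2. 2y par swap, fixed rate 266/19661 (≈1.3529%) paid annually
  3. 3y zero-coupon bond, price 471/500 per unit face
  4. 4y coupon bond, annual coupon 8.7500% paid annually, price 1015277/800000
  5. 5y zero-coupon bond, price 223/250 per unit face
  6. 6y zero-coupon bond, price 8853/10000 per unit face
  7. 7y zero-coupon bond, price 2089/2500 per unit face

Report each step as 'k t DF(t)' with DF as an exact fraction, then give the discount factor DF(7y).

1 1 9927/10000
2 2 4867/5000
3 3 471/500
4 4 933/1000
5 5 223/250
6 6 8853/10000
7 7 2089/2500
DF(7y) = 2089/2500 ≈ 0.835600

step 1 [1y] swap r/1=73/9927: DF=(1 − 73/9927·(0))/(1+73/9927) = 9927/10000 ≈ 0.992700
step 2 [2y] swap r/1=266/19661: DF=(1 − 266/19661·(0.992700))/(1+266/19661) = 4867/5000 ≈ 0.973400
step 3 [3y] zero: DF = P = 471/500 ≈ 0.942000
step 4 [4y] bond c/1=7/80: DF=(1015277/800000 − 7/80·(0.992700+0.973400+0.942000))/(1+7/80) = 933/1000 ≈ 0.933000
step 5 [5y] zero: DF = P = 223/250 ≈ 0.892000
step 6 [6y] zero: DF = P = 8853/10000 ≈ 0.885300
step 7 [7y] zero: DF = P = 2089/2500 ≈ 0.835600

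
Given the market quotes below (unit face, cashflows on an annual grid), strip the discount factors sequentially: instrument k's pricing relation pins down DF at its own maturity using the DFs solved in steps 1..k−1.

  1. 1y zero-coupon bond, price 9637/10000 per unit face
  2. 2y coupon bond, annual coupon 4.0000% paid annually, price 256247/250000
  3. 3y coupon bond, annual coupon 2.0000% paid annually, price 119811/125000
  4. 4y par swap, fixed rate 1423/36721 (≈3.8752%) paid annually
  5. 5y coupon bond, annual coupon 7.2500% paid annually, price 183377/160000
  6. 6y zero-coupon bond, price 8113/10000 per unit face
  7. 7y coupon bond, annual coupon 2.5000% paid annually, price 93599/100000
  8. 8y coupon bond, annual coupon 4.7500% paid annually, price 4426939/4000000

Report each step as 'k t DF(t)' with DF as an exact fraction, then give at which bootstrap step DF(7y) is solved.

1 1 9637/10000
2 2 1897/2000
3 3 4511/5000
4 4 8577/10000
5 5 2051/2500
6 6 8113/10000
7 7 3919/5000
8 8 1561/2000
DF(7y) is solved at step 7

step 1 [1y] zero: DF = P = 9637/10000 ≈ 0.963700
step 2 [2y] bond c/1=1/25: DF=(256247/250000 − 1/25·(0.963700))/(1+1/25) = 1897/2000 ≈ 0.948500
step 3 [3y] bond c/1=1/50: DF=(119811/125000 − 1/50·(0.963700+0.948500))/(1+1/50) = 4511/5000 ≈ 0.902200
step 4 [4y] swap r/1=1423/36721: DF=(1 − 1423/36721·(0.963700+0.948500+0.902200))/(1+1423/36721) = 8577/10000 ≈ 0.857700
step 5 [5y] bond c/1=29/400: DF=(183377/160000 − 29/400·(0.963700+0.948500+0.902200+0.857700))/(1+29/400) = 2051/2500 ≈ 0.820400
step 6 [6y] zero: DF = P = 8113/10000 ≈ 0.811300
step 7 [7y] bond c/1=1/40: DF=(93599/100000 − 1/40·(0.963700+0.948500+0.902200+0.857700+0.820400+0.811300))/(1+1/40) = 3919/5000 ≈ 0.783800
step 8 [8y] bond c/1=19/400: DF=(4426939/4000000 − 19/400·(0.963700+0.948500+0.902200+0.857700+0.820400+0.811300+0.783800))/(1+19/400) = 1561/2000 ≈ 0.780500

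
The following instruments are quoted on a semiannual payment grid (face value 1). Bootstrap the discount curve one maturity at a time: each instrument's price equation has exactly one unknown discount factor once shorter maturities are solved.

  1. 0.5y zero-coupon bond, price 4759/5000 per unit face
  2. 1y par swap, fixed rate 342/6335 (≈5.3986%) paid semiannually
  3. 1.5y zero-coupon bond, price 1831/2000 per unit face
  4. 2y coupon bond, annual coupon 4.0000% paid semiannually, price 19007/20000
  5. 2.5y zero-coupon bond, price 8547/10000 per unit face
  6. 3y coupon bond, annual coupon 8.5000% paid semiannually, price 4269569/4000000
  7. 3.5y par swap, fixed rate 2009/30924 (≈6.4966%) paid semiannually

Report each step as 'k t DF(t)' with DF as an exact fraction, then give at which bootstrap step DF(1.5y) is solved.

step 1 [0.5y] zero: DF = P = 4759/5000 ≈ 0.951800
step 2 [1y] swap r/2=171/6335: DF=(1 − 171/6335·(0.951800))/(1+171/6335) = 9487/10000 ≈ 0.948700
step 3 [1.5y] zero: DF = P = 1831/2000 ≈ 0.915500
step 4 [2y] bond c/2=1/50: DF=(19007/20000 − 1/50·(0.951800+0.948700+0.915500))/(1+1/50) = 1753/2000 ≈ 0.876500
step 5 [2.5y] zero: DF = P = 8547/10000 ≈ 0.854700
step 6 [3y] bond c/2=17/400: DF=(4269569/4000000 − 17/400·(0.951800+0.948700+0.915500+0.876500+0.854700))/(1+17/400) = 1677/2000 ≈ 0.838500
step 7 [3.5y] swap r/2=2009/61848: DF=(1 − 2009/61848·(0.951800+0.948700+0.915500+0.876500+0.854700+0.838500))/(1+2009/61848) = 7991/10000 ≈ 0.799100

1 1/2 4759/5000
2 1 9487/10000
3 3/2 1831/2000
4 2 1753/2000
5 5/2 8547/10000
6 3 1677/2000
7 7/2 7991/10000
DF(1.5y) is solved at step 3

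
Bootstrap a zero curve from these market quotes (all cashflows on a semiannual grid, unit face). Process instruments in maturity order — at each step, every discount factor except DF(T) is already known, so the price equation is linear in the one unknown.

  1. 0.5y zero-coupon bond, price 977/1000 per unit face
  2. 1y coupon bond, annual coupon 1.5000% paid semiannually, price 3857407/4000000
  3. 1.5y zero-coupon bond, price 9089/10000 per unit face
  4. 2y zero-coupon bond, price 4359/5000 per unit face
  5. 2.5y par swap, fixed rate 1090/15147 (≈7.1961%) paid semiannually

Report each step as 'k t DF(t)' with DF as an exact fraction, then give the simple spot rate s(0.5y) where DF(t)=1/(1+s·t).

1 1/2 977/1000
2 1 9499/10000
3 3/2 9089/10000
4 2 4359/5000
5 5/2 1673/2000
s(0.5y) = (1/(977/1000) − 1)/(1/2) = 46/977 ≈ 4.7083%

step 1 [0.5y] zero: DF = P = 977/1000 ≈ 0.977000
step 2 [1y] bond c/2=3/400: DF=(3857407/4000000 − 3/400·(0.977000))/(1+3/400) = 9499/10000 ≈ 0.949900
step 3 [1.5y] zero: DF = P = 9089/10000 ≈ 0.908900
step 4 [2y] zero: DF = P = 4359/5000 ≈ 0.871800
step 5 [2.5y] swap r/2=545/15147: DF=(1 − 545/15147·(0.977000+0.949900+0.908900+0.871800))/(1+545/15147) = 1673/2000 ≈ 0.836500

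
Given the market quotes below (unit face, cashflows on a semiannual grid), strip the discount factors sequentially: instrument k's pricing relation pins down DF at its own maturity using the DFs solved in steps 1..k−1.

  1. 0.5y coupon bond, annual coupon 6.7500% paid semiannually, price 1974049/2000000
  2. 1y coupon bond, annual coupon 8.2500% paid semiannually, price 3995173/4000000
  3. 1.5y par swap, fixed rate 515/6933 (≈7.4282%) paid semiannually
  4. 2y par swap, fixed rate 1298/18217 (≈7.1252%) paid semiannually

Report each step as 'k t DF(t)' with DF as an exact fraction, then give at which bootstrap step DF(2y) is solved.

1 1/2 2387/2500
2 1 4607/5000
3 3/2 897/1000
4 2 4351/5000
DF(2y) is solved at step 4

step 1 [0.5y] bond c/2=27/800: DF=(1974049/2000000 − 27/800·(0))/(1+27/800) = 2387/2500 ≈ 0.954800
step 2 [1y] bond c/2=33/800: DF=(3995173/4000000 − 33/800·(0.954800))/(1+33/800) = 4607/5000 ≈ 0.921400
step 3 [1.5y] swap r/2=515/13866: DF=(1 − 515/13866·(0.954800+0.921400))/(1+515/13866) = 897/1000 ≈ 0.897000
step 4 [2y] swap r/2=649/18217: DF=(1 − 649/18217·(0.954800+0.921400+0.897000))/(1+649/18217) = 4351/5000 ≈ 0.870200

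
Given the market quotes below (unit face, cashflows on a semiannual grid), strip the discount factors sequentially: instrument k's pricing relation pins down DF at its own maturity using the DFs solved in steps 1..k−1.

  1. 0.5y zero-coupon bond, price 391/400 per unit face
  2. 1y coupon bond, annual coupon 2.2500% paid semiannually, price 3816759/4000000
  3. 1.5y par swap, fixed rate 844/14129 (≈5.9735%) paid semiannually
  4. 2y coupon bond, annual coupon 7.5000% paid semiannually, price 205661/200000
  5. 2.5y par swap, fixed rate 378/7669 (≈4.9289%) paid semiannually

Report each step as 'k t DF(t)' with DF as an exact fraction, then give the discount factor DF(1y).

1 1/2 391/400
2 1 9327/10000
3 3/2 2289/2500
4 2 889/1000
5 5/2 4433/5000
DF(1y) = 9327/10000 ≈ 0.932700

step 1 [0.5y] zero: DF = P = 391/400 ≈ 0.977500
step 2 [1y] bond c/2=9/800: DF=(3816759/4000000 − 9/800·(0.977500))/(1+9/800) = 9327/10000 ≈ 0.932700
step 3 [1.5y] swap r/2=422/14129: DF=(1 − 422/14129·(0.977500+0.932700))/(1+422/14129) = 2289/2500 ≈ 0.915600
step 4 [2y] bond c/2=3/80: DF=(205661/200000 − 3/80·(0.977500+0.932700+0.915600))/(1+3/80) = 889/1000 ≈ 0.889000
step 5 [2.5y] swap r/2=189/7669: DF=(1 − 189/7669·(0.977500+0.932700+0.915600+0.889000))/(1+189/7669) = 4433/5000 ≈ 0.886600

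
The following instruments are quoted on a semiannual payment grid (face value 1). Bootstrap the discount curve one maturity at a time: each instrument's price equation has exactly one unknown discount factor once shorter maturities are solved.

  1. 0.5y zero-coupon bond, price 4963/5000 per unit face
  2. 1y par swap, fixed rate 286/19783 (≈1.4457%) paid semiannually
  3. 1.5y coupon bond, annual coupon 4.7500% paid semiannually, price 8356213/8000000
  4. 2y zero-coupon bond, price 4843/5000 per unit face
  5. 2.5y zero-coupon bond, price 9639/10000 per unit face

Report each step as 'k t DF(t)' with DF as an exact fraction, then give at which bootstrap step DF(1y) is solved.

1 1/2 4963/5000
2 1 9857/10000
3 3/2 609/625
4 2 4843/5000
5 5/2 9639/10000
DF(1y) is solved at step 2

step 1 [0.5y] zero: DF = P = 4963/5000 ≈ 0.992600
step 2 [1y] swap r/2=143/19783: DF=(1 − 143/19783·(0.992600))/(1+143/19783) = 9857/10000 ≈ 0.985700
step 3 [1.5y] bond c/2=19/800: DF=(8356213/8000000 − 19/800·(0.992600+0.985700))/(1+19/800) = 609/625 ≈ 0.974400
step 4 [2y] zero: DF = P = 4843/5000 ≈ 0.968600
step 5 [2.5y] zero: DF = P = 9639/10000 ≈ 0.963900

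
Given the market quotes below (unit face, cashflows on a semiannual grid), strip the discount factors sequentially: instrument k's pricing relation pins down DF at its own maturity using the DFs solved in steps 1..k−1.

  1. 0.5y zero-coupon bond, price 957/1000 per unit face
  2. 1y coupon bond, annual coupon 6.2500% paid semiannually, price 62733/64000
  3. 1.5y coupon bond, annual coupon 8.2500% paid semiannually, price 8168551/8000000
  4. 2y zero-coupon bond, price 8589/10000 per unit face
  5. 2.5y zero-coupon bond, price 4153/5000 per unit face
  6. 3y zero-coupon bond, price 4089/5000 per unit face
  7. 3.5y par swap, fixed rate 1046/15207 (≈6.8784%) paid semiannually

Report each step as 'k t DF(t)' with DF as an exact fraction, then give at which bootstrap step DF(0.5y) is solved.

1 1/2 957/1000
2 1 1843/2000
3 3/2 4531/5000
4 2 8589/10000
5 5/2 4153/5000
6 3 4089/5000
7 7/2 1977/2500
DF(0.5y) is solved at step 1

step 1 [0.5y] zero: DF = P = 957/1000 ≈ 0.957000
step 2 [1y] bond c/2=1/32: DF=(62733/64000 − 1/32·(0.957000))/(1+1/32) = 1843/2000 ≈ 0.921500
step 3 [1.5y] bond c/2=33/800: DF=(8168551/8000000 − 33/800·(0.957000+0.921500))/(1+33/800) = 4531/5000 ≈ 0.906200
step 4 [2y] zero: DF = P = 8589/10000 ≈ 0.858900
step 5 [2.5y] zero: DF = P = 4153/5000 ≈ 0.830600
step 6 [3y] zero: DF = P = 4089/5000 ≈ 0.817800
step 7 [3.5y] swap r/2=523/15207: DF=(1 − 523/15207·(0.957000+0.921500+0.906200+0.858900+0.830600+0.817800))/(1+523/15207) = 1977/2500 ≈ 0.790800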